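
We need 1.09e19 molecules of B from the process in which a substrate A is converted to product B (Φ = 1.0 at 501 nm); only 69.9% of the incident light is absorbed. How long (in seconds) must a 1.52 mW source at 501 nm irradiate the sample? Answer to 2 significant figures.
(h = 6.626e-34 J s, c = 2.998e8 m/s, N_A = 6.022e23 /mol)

Product: 1.09e19 / 6.022e23 = 1.810e-5 mol.
Photons that must be absorbed: 1.810e-5 / 1.0 = 1.810e-5 mol.
Incident photons needed: 1.810e-5 / 0.699 = 2.589e-5 mol.
Photon energy: hc/λ = 3.965e-19 J; per mole, 2.388e5 J mol⁻¹.
Energy required: 2.589e-5 × 2.388e5 = 6.183 J.
Time: 6.183 J / 0.00152 W = 4100 s.

t ≈ 4100 s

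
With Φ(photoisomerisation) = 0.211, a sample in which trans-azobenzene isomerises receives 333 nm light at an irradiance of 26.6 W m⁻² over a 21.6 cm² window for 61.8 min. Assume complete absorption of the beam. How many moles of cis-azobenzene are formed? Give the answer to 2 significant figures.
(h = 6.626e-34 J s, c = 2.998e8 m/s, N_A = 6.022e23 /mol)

Photon energy at 333 nm: hc/λ = (6.626e-34)(2.998e8)/(333e-9) = 5.965e-19 J.
Energy delivered: (26.6 W m⁻²)(21.6e-4 m²)(3708 s) = 213.0 J.
Photons incident: 213.0 / 5.965e-19 = 3.571e20, i.e. 3.571e20/6.022e23 = 5.930e-4 mol.
Product: Φ × n_abs = 0.211 × 5.930e-4 = 1.251e-4 mol.

1.3e-4 mol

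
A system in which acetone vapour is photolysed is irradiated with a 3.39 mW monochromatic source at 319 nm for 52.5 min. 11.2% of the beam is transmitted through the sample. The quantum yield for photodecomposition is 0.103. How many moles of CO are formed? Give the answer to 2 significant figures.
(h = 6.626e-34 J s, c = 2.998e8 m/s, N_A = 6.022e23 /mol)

2.6e-6 mol

Photon energy at 319 nm: hc/λ = (6.626e-34)(2.998e8)/(319e-9) = 6.227e-19 J.
Energy delivered: (3.39 mW)(3150 s) = 10.68 J.
Photons incident: 10.68 / 6.227e-19 = 1.715e19, i.e. 1.715e19/6.022e23 = 2.848e-5 mol.
Fraction absorbed: 1 − 11.2/100 = 0.8880.
Photons absorbed: 0.8880 × 2.848e-5 = 2.529e-5 mol.
Product: Φ × n_abs = 0.103 × 2.529e-5 = 2.605e-6 mol.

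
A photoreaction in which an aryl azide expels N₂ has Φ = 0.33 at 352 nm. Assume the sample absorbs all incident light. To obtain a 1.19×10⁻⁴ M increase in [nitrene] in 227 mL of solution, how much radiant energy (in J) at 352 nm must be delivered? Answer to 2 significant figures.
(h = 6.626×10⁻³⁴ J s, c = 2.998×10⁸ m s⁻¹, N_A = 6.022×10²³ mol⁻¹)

Product: (1.19×10⁻⁴ M)(0.227 L) = 2.701×10⁻⁵ mol.
Photons that must be absorbed: 2.701×10⁻⁵ / 0.33 = 8.185×10⁻⁵ mol.
Photon energy: hc/λ = 5.643×10⁻¹⁹ J; per mole, 3.398×10⁵ J mol⁻¹.
Energy required: 8.185×10⁻⁵ × 3.398×10⁵ = 28 J.

28 J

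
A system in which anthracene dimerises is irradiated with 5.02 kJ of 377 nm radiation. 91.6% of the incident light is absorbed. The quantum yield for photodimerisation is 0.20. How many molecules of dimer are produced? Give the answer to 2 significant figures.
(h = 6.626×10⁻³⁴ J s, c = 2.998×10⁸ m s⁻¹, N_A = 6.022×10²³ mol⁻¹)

1.7×10²¹ molecules

Photon energy at 377 nm: hc/λ = (6.626×10⁻³⁴)(2.998×10⁸)/(377×10⁻⁹) = 5.269×10⁻¹⁹ J.
Incident energy: 5.02 kJ = 5020 J.
Photons incident: 5020 / 5.269×10⁻¹⁹ = 9.527×10²¹, i.e. 9.527×10²¹/6.022×10²³ = 0.01582 mol.
Photons absorbed: 0.916 × 0.01582 = 0.01449 mol.
Product: Φ × n_abs = 0.20 × 0.01449 = 0.002898 mol.
As a count: 0.002898 × 6.022×10²³ = 1.7×10²¹.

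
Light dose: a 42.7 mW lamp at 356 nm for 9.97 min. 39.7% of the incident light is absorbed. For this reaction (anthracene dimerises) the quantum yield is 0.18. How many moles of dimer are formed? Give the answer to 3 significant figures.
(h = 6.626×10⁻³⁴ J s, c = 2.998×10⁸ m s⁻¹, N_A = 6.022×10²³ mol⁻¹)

5.43×10⁻⁶ mol

Photon energy at 356 nm: hc/λ = (6.626×10⁻³⁴)(2.998×10⁸)/(356×10⁻⁹) = 5.580×10⁻¹⁹ J.
Energy delivered: (42.7 mW)(598.2 s) = 25.54 J.
Photons incident: 25.54 / 5.580×10⁻¹⁹ = 4.577×10¹⁹, i.e. 4.577×10¹⁹/6.022×10²³ = 7.600×10⁻⁵ mol.
Photons absorbed: 0.397 × 7.600×10⁻⁵ = 3.017×10⁻⁵ mol.
Product: Φ × n_abs = 0.18 × 3.017×10⁻⁵ = 5.431×10⁻⁶ mol.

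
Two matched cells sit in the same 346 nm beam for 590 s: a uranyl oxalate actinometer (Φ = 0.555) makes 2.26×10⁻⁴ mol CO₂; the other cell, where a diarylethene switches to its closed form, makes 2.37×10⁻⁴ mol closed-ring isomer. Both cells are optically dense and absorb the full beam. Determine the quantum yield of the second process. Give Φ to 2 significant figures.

Φ = 0.58

Photons absorbed by the actinometer: 2.26×10⁻⁴ / 0.555 = 4.072×10⁻⁴ mol.
Φ(unknown) = 2.37×10⁻⁴ / 4.072×10⁻⁴ = 0.58.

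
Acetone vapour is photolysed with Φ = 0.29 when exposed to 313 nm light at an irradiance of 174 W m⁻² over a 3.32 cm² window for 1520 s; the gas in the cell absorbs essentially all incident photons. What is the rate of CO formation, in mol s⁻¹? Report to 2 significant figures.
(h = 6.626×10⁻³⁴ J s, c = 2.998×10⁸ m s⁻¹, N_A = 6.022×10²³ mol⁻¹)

Photon energy at 313 nm: hc/λ = (6.626×10⁻³⁴)(2.998×10⁸)/(313×10⁻⁹) = 6.347×10⁻¹⁹ J.
Energy delivered: (174 W m⁻²)(3.32×10⁻⁴ m²)(1520 s) = 87.81 J.
Photons incident: 87.81 / 6.347×10⁻¹⁹ = 1.383×10²⁰, i.e. 1.383×10²⁰/6.022×10²³ = 2.297×10⁻⁴ mol.
Product formed: 0.29 × 2.297×10⁻⁴ = 6.661×10⁻⁵ mol.
Rate: 6.661×10⁻⁵ / 1520 s = 4.4×10⁻⁸ mol s⁻¹.

4.4×10⁻⁸ mol s⁻¹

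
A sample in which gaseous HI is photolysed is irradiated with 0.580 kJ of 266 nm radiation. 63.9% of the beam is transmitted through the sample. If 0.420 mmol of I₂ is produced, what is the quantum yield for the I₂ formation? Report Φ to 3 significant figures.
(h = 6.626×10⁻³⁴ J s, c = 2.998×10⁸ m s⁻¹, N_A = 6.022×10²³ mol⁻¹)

Φ = 0.902

Product: 0.420 mmol = 4.20×10⁻⁴ mol.
Photon energy at 266 nm: hc/λ = (6.626×10⁻³⁴)(2.998×10⁸)/(266×10⁻⁹) = 7.468×10⁻¹⁹ J.
Incident energy: 0.580 kJ = 580 J.
Photons incident: 580 / 7.468×10⁻¹⁹ = 7.766×10²⁰, i.e. 7.766×10²⁰/6.022×10²³ = 0.001290 mol.
Fraction absorbed: 1 − 63.9/100 = 0.3610.
Photons absorbed: 0.3610 × 0.001290 = 4.657×10⁻⁴ mol.
Φ = 4.20×10⁻⁴ mol / 4.657×10⁻⁴ mol photons = 0.902.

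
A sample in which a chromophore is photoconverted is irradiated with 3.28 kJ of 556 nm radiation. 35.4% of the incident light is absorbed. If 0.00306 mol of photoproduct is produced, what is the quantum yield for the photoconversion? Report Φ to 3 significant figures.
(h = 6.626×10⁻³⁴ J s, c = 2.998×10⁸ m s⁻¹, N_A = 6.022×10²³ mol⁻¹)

Photon energy at 556 nm: hc/λ = (6.626×10⁻³⁴)(2.998×10⁸)/(556×10⁻⁹) = 3.573×10⁻¹⁹ J.
Incident energy: 3.28 kJ = 3280 J.
Photons incident: 3280 / 3.573×10⁻¹⁹ = 9.180×10²¹, i.e. 9.180×10²¹/6.022×10²³ = 0.01524 mol.
Photons absorbed: 0.354 × 0.01524 = 0.005395 mol.
Φ = 0.00306 mol / 0.005395 mol photons = 0.567.

Φ = 0.567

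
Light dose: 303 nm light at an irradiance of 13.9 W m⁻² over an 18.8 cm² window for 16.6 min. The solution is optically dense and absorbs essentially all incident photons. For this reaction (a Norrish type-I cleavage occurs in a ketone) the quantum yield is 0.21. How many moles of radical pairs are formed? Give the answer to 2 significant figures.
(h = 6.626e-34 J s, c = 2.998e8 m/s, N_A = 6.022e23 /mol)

Photon energy at 303 nm: hc/λ = (6.626e-34)(2.998e8)/(303e-9) = 6.556e-19 J.
Energy delivered: (13.9 W m⁻²)(18.8e-4 m²)(996 s) = 26.03 J.
Photons incident: 26.03 / 6.556e-19 = 3.970e19, i.e. 3.970e19/6.022e23 = 6.592e-5 mol.
Product: Φ × n_abs = 0.21 × 6.592e-5 = 1.384e-5 mol.

1.4e-5 mol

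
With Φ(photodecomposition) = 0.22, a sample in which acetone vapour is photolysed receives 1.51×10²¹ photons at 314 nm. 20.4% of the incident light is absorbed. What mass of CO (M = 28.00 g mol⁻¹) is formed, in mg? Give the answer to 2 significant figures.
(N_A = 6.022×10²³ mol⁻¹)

Moles of photons: 1.51×10²¹ / 6.022×10²³ = 0.002507 mol.
Photons absorbed: 0.204 × 0.002507 = 5.114×10⁻⁴ mol.
Product: Φ × n_abs = 0.22 × 5.114×10⁻⁴ = 1.125×10⁻⁴ mol.
Mass: 1.125×10⁻⁴ × 28.00 = 0.003150 g = 3.2 mg.

3.2 mg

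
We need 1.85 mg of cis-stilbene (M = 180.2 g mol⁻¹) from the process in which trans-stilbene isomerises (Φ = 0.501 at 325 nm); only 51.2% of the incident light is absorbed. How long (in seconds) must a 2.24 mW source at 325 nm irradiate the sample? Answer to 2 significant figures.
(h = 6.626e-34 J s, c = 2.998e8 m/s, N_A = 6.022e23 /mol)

t ≈ 6600 s

Product: 1.85 mg / 180.2 g mol⁻¹ = 1.027e-5 mol.
Photons that must be absorbed: 1.027e-5 / 0.501 = 2.050e-5 mol.
Incident photons needed: 2.050e-5 / 0.512 = 4.004e-5 mol.
Photon energy: hc/λ = 6.112e-19 J; per mole, 3.681e5 J mol⁻¹.
Energy required: 4.004e-5 × 3.681e5 = 14.74 J.
Time: 14.74 J / 0.00224 W = 6600 s.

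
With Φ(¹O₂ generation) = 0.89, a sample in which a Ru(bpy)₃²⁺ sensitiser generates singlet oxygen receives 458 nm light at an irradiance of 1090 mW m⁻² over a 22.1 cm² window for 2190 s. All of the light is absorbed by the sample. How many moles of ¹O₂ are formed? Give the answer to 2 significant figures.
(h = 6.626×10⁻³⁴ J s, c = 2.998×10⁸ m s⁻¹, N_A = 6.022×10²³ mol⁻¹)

Photon energy at 458 nm: hc/λ = (6.626×10⁻³⁴)(2.998×10⁸)/(458×10⁻⁹) = 4.337×10⁻¹⁹ J.
Energy delivered: (1090 mW m⁻²)(22.1×10⁻⁴ m²)(2190 s) = 5.275 J.
Photons incident: 5.275 / 4.337×10⁻¹⁹ = 1.216×10¹⁹, i.e. 1.216×10¹⁹/6.022×10²³ = 2.019×10⁻⁵ mol.
Product: Φ × n_abs = 0.89 × 2.019×10⁻⁵ = 1.797×10⁻⁵ mol.

1.8×10⁻⁵ mol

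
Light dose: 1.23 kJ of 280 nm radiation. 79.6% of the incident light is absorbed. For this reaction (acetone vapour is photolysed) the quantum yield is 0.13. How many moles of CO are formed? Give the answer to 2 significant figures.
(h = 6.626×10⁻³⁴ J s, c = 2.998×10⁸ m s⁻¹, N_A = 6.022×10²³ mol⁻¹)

3.0×10⁻⁴ mol

Photon energy at 280 nm: hc/λ = (6.626×10⁻³⁴)(2.998×10⁸)/(280×10⁻⁹) = 7.095×10⁻¹⁹ J.
Incident energy: 1.23 kJ = 1230 J.
Photons incident: 1230 / 7.095×10⁻¹⁹ = 1.734×10²¹, i.e. 1.734×10²¹/6.022×10²³ = 0.002879 mol.
Photons absorbed: 0.796 × 0.002879 = 0.002292 mol.
Product: Φ × n_abs = 0.13 × 0.002292 = 2.980×10⁻⁴ mol.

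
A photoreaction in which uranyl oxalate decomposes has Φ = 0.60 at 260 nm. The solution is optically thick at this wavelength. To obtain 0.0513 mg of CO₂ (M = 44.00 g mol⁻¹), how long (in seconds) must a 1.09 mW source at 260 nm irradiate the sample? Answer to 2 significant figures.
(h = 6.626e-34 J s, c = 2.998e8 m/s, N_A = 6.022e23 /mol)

Product: 0.0513 mg / 44.00 g mol⁻¹ = 1.166e-6 mol.
Photons that must be absorbed: 1.166e-6 / 0.60 = 1.943e-6 mol.
Photon energy: hc/λ = 7.640e-19 J; per mole, 4.601e5 J mol⁻¹.
Energy required: 1.943e-6 × 4.601e5 = 0.8940 J.
Time: 0.8940 J / 0.00109 W = 820 s.

t ≈ 820 s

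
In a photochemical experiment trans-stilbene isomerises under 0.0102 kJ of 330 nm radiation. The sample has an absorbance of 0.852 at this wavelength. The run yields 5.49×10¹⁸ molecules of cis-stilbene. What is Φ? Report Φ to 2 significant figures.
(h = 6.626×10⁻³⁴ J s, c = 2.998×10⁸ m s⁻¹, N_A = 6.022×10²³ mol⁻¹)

Φ = 0.38

Product: 5.49×10¹⁸ / 6.022×10²³ = 9.117×10⁻⁶ mol.
Photon energy at 330 nm: hc/λ = (6.626×10⁻³⁴)(2.998×10⁸)/(330×10⁻⁹) = 6.020×10⁻¹⁹ J.
Incident energy: 0.0102 kJ = 10.2 J.
Photons incident: 10.2 / 6.020×10⁻¹⁹ = 1.694×10¹⁹, i.e. 1.694×10¹⁹/6.022×10²³ = 2.813×10⁻⁵ mol.
Fraction absorbed: 1 − 10^(−0.852) = 0.8594.
Photons absorbed: 0.8594 × 2.813×10⁻⁵ = 2.417×10⁻⁵ mol.
Φ = 9.117×10⁻⁶ mol / 2.417×10⁻⁵ mol photons = 0.38.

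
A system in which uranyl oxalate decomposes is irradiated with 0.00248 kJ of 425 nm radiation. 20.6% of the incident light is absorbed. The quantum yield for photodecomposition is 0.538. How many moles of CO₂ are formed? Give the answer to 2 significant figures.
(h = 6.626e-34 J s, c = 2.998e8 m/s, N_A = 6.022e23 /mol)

Photon energy at 425 nm: hc/λ = (6.626e-34)(2.998e8)/(425e-9) = 4.674e-19 J.
Incident energy: 0.00248 kJ = 2.48 J.
Photons incident: 2.48 / 4.674e-19 = 5.306e18, i.e. 5.306e18/6.022e23 = 8.811e-6 mol.
Photons absorbed: 0.206 × 8.811e-6 = 1.815e-6 mol.
Product: Φ × n_abs = 0.538 × 1.815e-6 = 9.765e-7 mol.

9.8e-7 mol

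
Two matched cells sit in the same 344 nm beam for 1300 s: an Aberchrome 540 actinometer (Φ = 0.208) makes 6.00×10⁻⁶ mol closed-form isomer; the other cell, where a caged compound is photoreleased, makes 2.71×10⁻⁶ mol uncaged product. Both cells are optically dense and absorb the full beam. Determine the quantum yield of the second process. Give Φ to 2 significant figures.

Φ = 0.094

Photons absorbed by the actinometer: 6.00×10⁻⁶ / 0.208 = 2.885×10⁻⁵ mol.
Φ(unknown) = 2.71×10⁻⁶ / 2.885×10⁻⁵ = 0.094.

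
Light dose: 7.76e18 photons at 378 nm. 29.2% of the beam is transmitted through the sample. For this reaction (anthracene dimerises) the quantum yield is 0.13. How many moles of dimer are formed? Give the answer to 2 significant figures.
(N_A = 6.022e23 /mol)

Moles of photons: 7.76e18 / 6.022e23 = 1.289e-5 mol.
Fraction absorbed: 1 − 29.2/100 = 0.7080.
Photons absorbed: 0.7080 × 1.289e-5 = 9.126e-6 mol.
Product: Φ × n_abs = 0.13 × 9.126e-6 = 1.186e-6 mol.

1.2e-6 mol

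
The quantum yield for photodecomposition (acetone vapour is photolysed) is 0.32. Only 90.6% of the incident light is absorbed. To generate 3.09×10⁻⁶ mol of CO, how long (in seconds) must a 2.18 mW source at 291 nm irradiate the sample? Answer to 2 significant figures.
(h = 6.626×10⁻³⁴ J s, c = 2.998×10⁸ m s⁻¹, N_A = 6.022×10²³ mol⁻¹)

Photons that must be absorbed: 3.09×10⁻⁶ / 0.32 = 9.656×10⁻⁶ mol.
Incident photons needed: 9.656×10⁻⁶ / 0.906 = 1.066×10⁻⁵ mol.
Photon energy: hc/λ = 6.826×10⁻¹⁹ J; per mole, 4.111×10⁵ J mol⁻¹.
Energy required: 1.066×10⁻⁵ × 4.111×10⁵ = 4.382 J.
Time: 4.382 J / 0.00218 W = 2000 s.

t ≈ 2000 s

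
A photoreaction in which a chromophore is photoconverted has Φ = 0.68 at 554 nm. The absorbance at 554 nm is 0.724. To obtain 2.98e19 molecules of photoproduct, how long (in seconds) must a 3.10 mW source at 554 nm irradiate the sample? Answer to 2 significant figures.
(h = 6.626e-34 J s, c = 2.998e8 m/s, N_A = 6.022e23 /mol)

Product: 2.98e19 / 6.022e23 = 4.949e-5 mol.
Photons that must be absorbed: 4.949e-5 / 0.68 = 7.278e-5 mol.
Fraction absorbed: 1 − 10^(−0.724) = 0.8112.
Incident photons needed: 7.278e-5 / 0.8112 = 8.972e-5 mol.
Photon energy: hc/λ = 3.586e-19 J; per mole, 2.159e5 J mol⁻¹.
Energy required: 8.972e-5 × 2.159e5 = 19.37 J.
Time: 19.37 J / 0.0031 W = 6200 s.

t ≈ 6200 s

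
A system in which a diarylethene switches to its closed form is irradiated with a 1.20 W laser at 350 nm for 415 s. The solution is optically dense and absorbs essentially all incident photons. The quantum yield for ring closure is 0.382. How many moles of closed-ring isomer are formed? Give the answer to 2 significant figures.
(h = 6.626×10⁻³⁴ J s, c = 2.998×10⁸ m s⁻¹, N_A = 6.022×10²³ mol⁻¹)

5.6×10⁻⁴ mol

Photon energy at 350 nm: hc/λ = (6.626×10⁻³⁴)(2.998×10⁸)/(350×10⁻⁹) = 5.676×10⁻¹⁹ J.
Energy delivered: (1.20 W)(415 s) = 498.0 J.
Photons incident: 498.0 / 5.676×10⁻¹⁹ = 8.774×10²⁰, i.e. 8.774×10²⁰/6.022×10²³ = 0.001457 mol.
Product: Φ × n_abs = 0.382 × 0.001457 = 5.566×10⁻⁴ mol.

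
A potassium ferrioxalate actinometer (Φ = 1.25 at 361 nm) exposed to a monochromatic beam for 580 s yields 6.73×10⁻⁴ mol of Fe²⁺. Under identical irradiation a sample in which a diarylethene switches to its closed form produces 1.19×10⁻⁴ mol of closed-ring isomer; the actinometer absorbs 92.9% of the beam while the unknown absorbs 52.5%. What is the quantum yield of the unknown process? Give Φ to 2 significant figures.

Photons absorbed by the actinometer: 6.73×10⁻⁴ / 1.25 = 5.384×10⁻⁴ mol.
Incident flux: 5.384×10⁻⁴ / 0.929 = 5.795×10⁻⁴ einstein.
Absorbed by unknown: 0.525 × 5.795×10⁻⁴ = 3.042×10⁻⁴ mol.
Φ(unknown) = 1.19×10⁻⁴ / 3.042×10⁻⁴ = 0.39.

Φ = 0.39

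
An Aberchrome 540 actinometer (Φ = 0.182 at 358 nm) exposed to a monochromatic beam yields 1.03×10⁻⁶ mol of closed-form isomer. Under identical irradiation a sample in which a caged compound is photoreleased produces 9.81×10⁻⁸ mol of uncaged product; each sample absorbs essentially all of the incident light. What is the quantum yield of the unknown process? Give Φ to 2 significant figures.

Photons absorbed by the actinometer: 1.03×10⁻⁶ / 0.182 = 5.659×10⁻⁶ mol.
Φ(unknown) = 9.81×10⁻⁸ / 5.659×10⁻⁶ = 0.017.

Φ = 0.017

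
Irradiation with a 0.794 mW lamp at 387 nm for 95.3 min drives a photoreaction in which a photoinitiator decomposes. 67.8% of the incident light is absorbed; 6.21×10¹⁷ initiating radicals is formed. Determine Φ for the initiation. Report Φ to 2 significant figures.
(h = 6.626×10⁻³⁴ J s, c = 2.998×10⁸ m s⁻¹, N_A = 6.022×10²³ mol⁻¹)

Φ = 0.10

Product: 6.21×10¹⁷ / 6.022×10²³ = 1.031×10⁻⁶ mol.
Photon energy at 387 nm: hc/λ = (6.626×10⁻³⁴)(2.998×10⁸)/(387×10⁻⁹) = 5.133×10⁻¹⁹ J.
Energy delivered: (0.794 mW)(5718 s) = 4.540 J.
Photons incident: 4.540 / 5.133×10⁻¹⁹ = 8.845×10¹⁸, i.e. 8.845×10¹⁸/6.022×10²³ = 1.469×10⁻⁵ mol.
Photons absorbed: 0.678 × 1.469×10⁻⁵ = 9.960×10⁻⁶ mol.
Φ = 1.031×10⁻⁶ mol / 9.960×10⁻⁶ mol photons = 0.10.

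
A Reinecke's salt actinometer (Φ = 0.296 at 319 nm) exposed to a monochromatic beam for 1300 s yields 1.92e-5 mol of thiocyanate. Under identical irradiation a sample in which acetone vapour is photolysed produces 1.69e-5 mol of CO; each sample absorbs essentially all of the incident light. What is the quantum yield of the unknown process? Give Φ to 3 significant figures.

Photons absorbed by the actinometer: 1.92e-5 / 0.296 = 6.486e-5 mol.
Φ(unknown) = 1.69e-5 / 6.486e-5 = 0.261.

Φ = 0.261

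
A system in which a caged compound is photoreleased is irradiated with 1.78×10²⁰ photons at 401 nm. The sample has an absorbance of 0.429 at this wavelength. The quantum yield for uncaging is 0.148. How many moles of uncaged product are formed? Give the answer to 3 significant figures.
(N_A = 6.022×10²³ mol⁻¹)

2.75×10⁻⁵ mol

Moles of photons: 1.78×10²⁰ / 6.022×10²³ = 2.956×10⁻⁴ mol.
Fraction absorbed: 1 − 10^(−0.429) = 0.6276.
Photons absorbed: 0.6276 × 2.956×10⁻⁴ = 1.855×10⁻⁴ mol.
Product: Φ × n_abs = 0.148 × 1.855×10⁻⁴ = 2.745×10⁻⁵ mol.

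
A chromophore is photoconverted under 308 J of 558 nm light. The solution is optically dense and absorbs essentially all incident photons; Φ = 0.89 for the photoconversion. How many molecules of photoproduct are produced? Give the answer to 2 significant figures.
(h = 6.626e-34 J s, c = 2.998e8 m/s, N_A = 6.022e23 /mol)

7.7e20 molecules

Photon energy at 558 nm: hc/λ = (6.626e-34)(2.998e8)/(558e-9) = 3.560e-19 J.
Photons incident: 308 / 3.560e-19 = 8.652e20, i.e. 8.652e20/6.022e23 = 0.001437 mol.
Product: Φ × n_abs = 0.89 × 0.001437 = 0.001279 mol.
As a count: 0.001279 × 6.022e23 = 7.7e20.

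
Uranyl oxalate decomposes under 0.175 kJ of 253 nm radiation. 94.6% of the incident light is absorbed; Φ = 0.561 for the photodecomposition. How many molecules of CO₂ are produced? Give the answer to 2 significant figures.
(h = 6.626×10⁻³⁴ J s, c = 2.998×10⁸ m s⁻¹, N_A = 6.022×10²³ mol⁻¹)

1.2×10²⁰ molecules

Photon energy at 253 nm: hc/λ = (6.626×10⁻³⁴)(2.998×10⁸)/(253×10⁻⁹) = 7.852×10⁻¹⁹ J.
Incident energy: 0.175 kJ = 175 J.
Photons incident: 175 / 7.852×10⁻¹⁹ = 2.229×10²⁰, i.e. 2.229×10²⁰/6.022×10²³ = 3.701×10⁻⁴ mol.
Photons absorbed: 0.946 × 3.701×10⁻⁴ = 3.501×10⁻⁴ mol.
Product: Φ × n_abs = 0.561 × 3.501×10⁻⁴ = 1.964×10⁻⁴ mol.
As a count: 1.964×10⁻⁴ × 6.022×10²³ = 1.2×10²⁰.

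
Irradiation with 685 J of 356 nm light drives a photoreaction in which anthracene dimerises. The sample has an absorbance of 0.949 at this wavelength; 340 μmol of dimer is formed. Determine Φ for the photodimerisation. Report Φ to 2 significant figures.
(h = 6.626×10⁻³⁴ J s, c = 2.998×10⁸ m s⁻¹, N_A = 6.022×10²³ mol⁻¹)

Φ = 0.19

Product: 340 μmol = 3.40×10⁻⁴ mol.
Photon energy at 356 nm: hc/λ = (6.626×10⁻³⁴)(2.998×10⁸)/(356×10⁻⁹) = 5.580×10⁻¹⁹ J.
Photons incident: 685 / 5.580×10⁻¹⁹ = 1.228×10²¹, i.e. 1.228×10²¹/6.022×10²³ = 0.002039 mol.
Fraction absorbed: 1 − 10^(−0.949) = 0.8875.
Photons absorbed: 0.8875 × 0.002039 = 0.001810 mol.
Φ = 3.40×10⁻⁴ mol / 0.001810 mol photons = 0.19.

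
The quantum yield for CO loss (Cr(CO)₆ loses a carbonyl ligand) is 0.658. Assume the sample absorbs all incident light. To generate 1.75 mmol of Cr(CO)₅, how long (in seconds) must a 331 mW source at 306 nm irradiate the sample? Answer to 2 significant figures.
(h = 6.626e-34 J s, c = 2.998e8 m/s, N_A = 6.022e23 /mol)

Product: 1.75 mmol = 0.00175 mol.
Photons that must be absorbed: 0.00175 / 0.658 = 0.002660 mol.
Photon energy: hc/λ = 6.492e-19 J; per mole, 3.909e5 J mol⁻¹.
Energy required: 0.002660 × 3.909e5 = 1040 J.
Time: 1040 J / 0.331 W = 3100 s.

t ≈ 3100 s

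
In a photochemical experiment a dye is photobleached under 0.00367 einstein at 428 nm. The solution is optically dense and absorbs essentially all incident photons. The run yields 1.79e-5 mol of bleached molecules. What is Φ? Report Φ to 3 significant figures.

Φ = 0.00488

Φ = 1.79e-5 mol / 0.00367 mol photons = 0.00488.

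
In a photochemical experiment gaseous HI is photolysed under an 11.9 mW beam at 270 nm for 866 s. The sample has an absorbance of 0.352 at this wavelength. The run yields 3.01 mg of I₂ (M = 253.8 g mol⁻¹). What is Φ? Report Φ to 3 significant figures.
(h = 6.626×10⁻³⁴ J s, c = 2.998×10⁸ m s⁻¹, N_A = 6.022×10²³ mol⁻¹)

Product: 3.01 mg / 253.8 g mol⁻¹ = 1.186×10⁻⁵ mol.
Photon energy at 270 nm: hc/λ = (6.626×10⁻³⁴)(2.998×10⁸)/(270×10⁻⁹) = 7.357×10⁻¹⁹ J.
Energy delivered: (11.9 mW)(866 s) = 10.31 J.
Photons incident: 10.31 / 7.357×10⁻¹⁹ = 1.401×10¹⁹, i.e. 1.401×10¹⁹/6.022×10²³ = 2.326×10⁻⁵ mol.
Fraction absorbed: 1 − 10^(−0.352) = 0.5554.
Photons absorbed: 0.5554 × 2.326×10⁻⁵ = 1.292×10⁻⁵ mol.
Φ = 1.186×10⁻⁵ mol / 1.292×10⁻⁵ mol photons = 0.918.

Φ = 0.918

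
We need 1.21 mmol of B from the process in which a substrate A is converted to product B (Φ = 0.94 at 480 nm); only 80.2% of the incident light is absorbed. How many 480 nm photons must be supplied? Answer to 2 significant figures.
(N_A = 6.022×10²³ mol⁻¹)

9.7×10²⁰ photons

Product: 1.21 mmol = 0.00121 mol.
Photons that must be absorbed: 0.00121 / 0.94 = 0.001287 mol.
Incident photons needed: 0.001287 / 0.802 = 0.001605 mol.
Photon count: 0.001605 × 6.022×10²³ = 9.7×10²⁰.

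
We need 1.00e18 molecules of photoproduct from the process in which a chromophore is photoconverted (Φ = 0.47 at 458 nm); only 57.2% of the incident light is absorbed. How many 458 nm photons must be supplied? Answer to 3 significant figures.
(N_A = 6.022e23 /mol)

Product: 1.00e18 / 6.022e23 = 1.661e-6 mol.
Photons that must be absorbed: 1.661e-6 / 0.47 = 3.534e-6 mol.
Incident photons needed: 3.534e-6 / 0.572 = 6.178e-6 mol.
Photon count: 6.178e-6 × 6.022e23 = 3.72e18.

3.72e18 photons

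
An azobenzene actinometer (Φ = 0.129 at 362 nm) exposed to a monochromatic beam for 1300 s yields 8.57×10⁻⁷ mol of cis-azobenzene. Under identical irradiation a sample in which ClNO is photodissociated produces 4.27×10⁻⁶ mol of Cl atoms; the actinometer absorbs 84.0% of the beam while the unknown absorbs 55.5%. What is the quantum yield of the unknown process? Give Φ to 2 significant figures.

Φ = 0.97

Photons absorbed by the actinometer: 8.57×10⁻⁷ / 0.129 = 6.643×10⁻⁶ mol.
Incident flux: 6.643×10⁻⁶ / 0.840 = 7.908×10⁻⁶ einstein.
Absorbed by unknown: 0.555 × 7.908×10⁻⁶ = 4.389×10⁻⁶ mol.
Φ(unknown) = 4.27×10⁻⁶ / 4.389×10⁻⁶ = 0.97.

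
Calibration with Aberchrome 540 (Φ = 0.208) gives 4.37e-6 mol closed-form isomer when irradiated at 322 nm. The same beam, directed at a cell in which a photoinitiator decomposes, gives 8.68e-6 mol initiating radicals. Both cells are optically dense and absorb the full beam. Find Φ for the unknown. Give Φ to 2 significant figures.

Photons absorbed by the actinometer: 4.37e-6 / 0.208 = 2.101e-5 mol.
Φ(unknown) = 8.68e-6 / 2.101e-5 = 0.41.

Φ = 0.41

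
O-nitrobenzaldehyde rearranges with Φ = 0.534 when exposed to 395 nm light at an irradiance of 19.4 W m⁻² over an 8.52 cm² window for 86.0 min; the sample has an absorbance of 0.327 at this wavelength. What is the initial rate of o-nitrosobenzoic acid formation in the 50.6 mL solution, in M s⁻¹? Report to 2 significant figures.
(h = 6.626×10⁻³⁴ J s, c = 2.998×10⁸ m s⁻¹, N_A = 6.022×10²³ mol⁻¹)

Photon energy at 395 nm: hc/λ = (6.626×10⁻³⁴)(2.998×10⁸)/(395×10⁻⁹) = 5.029×10⁻¹⁹ J.
Energy delivered: (19.4 W m⁻²)(8.52×10⁻⁴ m²)(5160 s) = 85.29 J.
Photons incident: 85.29 / 5.029×10⁻¹⁹ = 1.696×10²⁰, i.e. 1.696×10²⁰/6.022×10²³ = 2.816×10⁻⁴ mol.
Fraction absorbed: 1 − 10^(−0.327) = 0.5290.
Photons absorbed: 0.5290 × 2.816×10⁻⁴ = 1.490×10⁻⁴ mol.
Product formed: 0.534 × 1.490×10⁻⁴ = 7.957×10⁻⁵ mol.
Rate: 7.957×10⁻⁵ mol / (5160 s × 0.0506 L) = 3.0×10⁻⁷ M s⁻¹.

3.0×10⁻⁷ M s⁻¹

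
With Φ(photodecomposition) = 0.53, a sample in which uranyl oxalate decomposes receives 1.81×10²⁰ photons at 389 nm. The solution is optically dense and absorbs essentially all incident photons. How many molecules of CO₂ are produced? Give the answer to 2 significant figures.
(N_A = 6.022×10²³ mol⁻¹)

9.6×10¹⁹ molecules

Moles of photons: 1.81×10²⁰ / 6.022×10²³ = 3.006×10⁻⁴ mol.
Product: Φ × n_abs = 0.53 × 3.006×10⁻⁴ = 1.593×10⁻⁴ mol.
As a count: 1.593×10⁻⁴ × 6.022×10²³ = 9.6×10¹⁹.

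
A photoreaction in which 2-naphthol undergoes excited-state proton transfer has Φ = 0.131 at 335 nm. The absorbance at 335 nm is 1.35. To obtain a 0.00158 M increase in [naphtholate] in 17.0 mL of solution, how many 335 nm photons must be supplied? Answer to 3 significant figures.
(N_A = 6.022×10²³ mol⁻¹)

1.29×10²⁰ photons

Product: (0.00158 M)(0.017 L) = 2.686×10⁻⁵ mol.
Photons that must be absorbed: 2.686×10⁻⁵ / 0.131 = 2.050×10⁻⁴ mol.
Fraction absorbed: 1 − 10^(−1.35) = 0.9553.
Incident photons needed: 2.050×10⁻⁴ / 0.9553 = 2.146×10⁻⁴ mol.
Photon count: 2.146×10⁻⁴ × 6.022×10²³ = 1.29×10²⁰.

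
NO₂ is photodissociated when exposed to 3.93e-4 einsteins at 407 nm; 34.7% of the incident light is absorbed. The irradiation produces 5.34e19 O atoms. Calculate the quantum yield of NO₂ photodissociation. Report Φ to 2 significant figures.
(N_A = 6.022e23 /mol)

Φ = 0.65

Product: 5.34e19 / 6.022e23 = 8.867e-5 mol.
Photons absorbed: 0.347 × 3.93e-4 = 1.364e-4 mol.
Φ = 8.867e-5 mol / 1.364e-4 mol photons = 0.65.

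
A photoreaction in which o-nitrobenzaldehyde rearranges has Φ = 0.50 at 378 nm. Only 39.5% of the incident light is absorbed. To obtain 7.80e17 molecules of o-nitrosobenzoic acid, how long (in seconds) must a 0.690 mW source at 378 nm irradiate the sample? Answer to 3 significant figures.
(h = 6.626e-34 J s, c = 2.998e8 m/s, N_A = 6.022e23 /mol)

t ≈ 3010 s

Product: 7.80e17 / 6.022e23 = 1.295e-6 mol.
Photons that must be absorbed: 1.295e-6 / 0.50 = 2.590e-6 mol.
Incident photons needed: 2.590e-6 / 0.395 = 6.557e-6 mol.
Photon energy: hc/λ = 5.255e-19 J; per mole, 3.165e5 J mol⁻¹.
Energy required: 6.557e-6 × 3.165e5 = 2.075 J.
Time: 2.075 J / 0.00069 W = 3010 s.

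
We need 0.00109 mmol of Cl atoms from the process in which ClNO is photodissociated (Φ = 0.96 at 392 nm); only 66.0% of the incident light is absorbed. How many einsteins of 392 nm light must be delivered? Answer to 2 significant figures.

Product: 0.00109 mmol = 1.09×10⁻⁶ mol.
Photons that must be absorbed: 1.09×10⁻⁶ / 0.96 = 1.135×10⁻⁶ mol.
Incident photons needed: 1.135×10⁻⁶ / 0.660 = 1.720×10⁻⁶ mol.

1.7×10⁻⁶ einstein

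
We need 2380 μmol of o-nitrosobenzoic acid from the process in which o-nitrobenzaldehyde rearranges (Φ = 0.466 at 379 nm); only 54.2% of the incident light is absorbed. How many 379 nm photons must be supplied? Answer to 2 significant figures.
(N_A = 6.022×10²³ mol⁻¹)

Product: 2380 μmol = 0.00238 mol.
Photons that must be absorbed: 0.00238 / 0.466 = 0.005107 mol.
Incident photons needed: 0.005107 / 0.542 = 0.009423 mol.
Photon count: 0.009423 × 6.022×10²³ = 5.7×10²¹.

5.7×10²¹ photons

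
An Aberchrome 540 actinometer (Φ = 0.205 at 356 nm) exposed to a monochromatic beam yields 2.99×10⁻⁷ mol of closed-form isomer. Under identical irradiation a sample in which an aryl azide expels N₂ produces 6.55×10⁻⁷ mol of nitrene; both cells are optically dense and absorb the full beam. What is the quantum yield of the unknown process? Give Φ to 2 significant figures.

Φ = 0.45

Photons absorbed by the actinometer: 2.99×10⁻⁷ / 0.205 = 1.459×10⁻⁶ mol.
Φ(unknown) = 6.55×10⁻⁷ / 1.459×10⁻⁶ = 0.45.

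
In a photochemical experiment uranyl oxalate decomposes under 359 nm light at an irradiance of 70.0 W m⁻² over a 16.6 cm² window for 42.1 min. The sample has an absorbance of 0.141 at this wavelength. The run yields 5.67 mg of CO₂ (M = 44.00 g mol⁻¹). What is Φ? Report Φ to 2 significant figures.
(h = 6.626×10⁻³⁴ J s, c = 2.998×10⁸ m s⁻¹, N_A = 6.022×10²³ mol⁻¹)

Product: 5.67 mg / 44.00 g mol⁻¹ = 1.289×10⁻⁴ mol.
Photon energy at 359 nm: hc/λ = (6.626×10⁻³⁴)(2.998×10⁸)/(359×10⁻⁹) = 5.533×10⁻¹⁹ J.
Energy delivered: (70.0 W m⁻²)(16.6×10⁻⁴ m²)(2526 s) = 293.5 J.
Photons incident: 293.5 / 5.533×10⁻¹⁹ = 5.305×10²⁰, i.e. 5.305×10²⁰/6.022×10²³ = 8.809×10⁻⁴ mol.
Fraction absorbed: 1 − 10^(−0.141) = 0.2772.
Photons absorbed: 0.2772 × 8.809×10⁻⁴ = 2.442×10⁻⁴ mol.
Φ = 1.289×10⁻⁴ mol / 2.442×10⁻⁴ mol photons = 0.53.

Φ = 0.53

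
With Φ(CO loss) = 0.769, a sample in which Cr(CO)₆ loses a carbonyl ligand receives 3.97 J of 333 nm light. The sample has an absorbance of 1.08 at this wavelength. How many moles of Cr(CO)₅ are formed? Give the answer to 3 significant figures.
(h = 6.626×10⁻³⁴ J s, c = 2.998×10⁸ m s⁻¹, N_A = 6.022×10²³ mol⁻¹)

7.79×10⁻⁶ mol

Photon energy at 333 nm: hc/λ = (6.626×10⁻³⁴)(2.998×10⁸)/(333×10⁻⁹) = 5.965×10⁻¹⁹ J.
Photons incident: 3.97 / 5.965×10⁻¹⁹ = 6.655×10¹⁸, i.e. 6.655×10¹⁸/6.022×10²³ = 1.105×10⁻⁵ mol.
Fraction absorbed: 1 − 10^(−1.08) = 0.9168.
Photons absorbed: 0.9168 × 1.105×10⁻⁵ = 1.013×10⁻⁵ mol.
Product: Φ × n_abs = 0.769 × 1.013×10⁻⁵ = 7.790×10⁻⁶ mol.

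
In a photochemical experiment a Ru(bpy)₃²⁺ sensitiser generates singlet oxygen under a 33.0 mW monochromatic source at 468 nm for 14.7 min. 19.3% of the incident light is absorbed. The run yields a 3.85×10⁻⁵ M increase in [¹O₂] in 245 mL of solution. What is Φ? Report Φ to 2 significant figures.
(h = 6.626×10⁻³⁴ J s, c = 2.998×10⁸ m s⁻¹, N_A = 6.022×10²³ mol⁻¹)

Φ = 0.43

Product: (3.85×10⁻⁵ M)(0.245 L) = 9.433×10⁻⁶ mol.
Photon energy at 468 nm: hc/λ = (6.626×10⁻³⁴)(2.998×10⁸)/(468×10⁻⁹) = 4.245×10⁻¹⁹ J.
Energy delivered: (33.0 mW)(882 s) = 29.11 J.
Photons incident: 29.11 / 4.245×10⁻¹⁹ = 6.857×10¹⁹, i.e. 6.857×10¹⁹/6.022×10²³ = 1.139×10⁻⁴ mol.
Photons absorbed: 0.193 × 1.139×10⁻⁴ = 2.198×10⁻⁵ mol.
Φ = 9.433×10⁻⁶ mol / 2.198×10⁻⁵ mol photons = 0.43.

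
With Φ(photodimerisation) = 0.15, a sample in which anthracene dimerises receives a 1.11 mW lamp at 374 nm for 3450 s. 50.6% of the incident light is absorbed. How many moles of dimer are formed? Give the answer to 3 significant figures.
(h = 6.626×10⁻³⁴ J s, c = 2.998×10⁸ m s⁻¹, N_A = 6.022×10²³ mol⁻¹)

Photon energy at 374 nm: hc/λ = (6.626×10⁻³⁴)(2.998×10⁸)/(374×10⁻⁹) = 5.311×10⁻¹⁹ J.
Energy delivered: (1.11 mW)(3450 s) = 3.830 J.
Photons incident: 3.830 / 5.311×10⁻¹⁹ = 7.211×10¹⁸, i.e. 7.211×10¹⁸/6.022×10²³ = 1.197×10⁻⁵ mol.
Photons absorbed: 0.506 × 1.197×10⁻⁵ = 6.057×10⁻⁶ mol.
Product: Φ × n_abs = 0.15 × 6.057×10⁻⁶ = 9.086×10⁻⁷ mol.

9.09×10⁻⁷ mol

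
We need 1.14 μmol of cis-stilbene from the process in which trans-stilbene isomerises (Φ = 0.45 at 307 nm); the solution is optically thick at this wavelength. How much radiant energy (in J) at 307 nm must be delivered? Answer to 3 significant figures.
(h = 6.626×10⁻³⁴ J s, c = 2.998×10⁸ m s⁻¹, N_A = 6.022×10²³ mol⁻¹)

0.987 J

Product: 1.14 μmol = 1.14×10⁻⁶ mol.
Photons that must be absorbed: 1.14×10⁻⁶ / 0.45 = 2.533×10⁻⁶ mol.
Photon energy: hc/λ = 6.471×10⁻¹⁹ J; per mole, 3.897×10⁵ J mol⁻¹.
Energy required: 2.533×10⁻⁶ × 3.897×10⁵ = 0.987 J.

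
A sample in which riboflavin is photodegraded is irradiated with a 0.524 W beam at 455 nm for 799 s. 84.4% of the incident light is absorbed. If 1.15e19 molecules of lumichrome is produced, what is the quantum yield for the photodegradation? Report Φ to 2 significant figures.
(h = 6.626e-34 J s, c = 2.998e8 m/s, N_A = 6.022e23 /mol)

Φ = 0.014

Product: 1.15e19 / 6.022e23 = 1.910e-5 mol.
Photon energy at 455 nm: hc/λ = (6.626e-34)(2.998e8)/(455e-9) = 4.366e-19 J.
Energy delivered: (0.524 W)(799 s) = 418.7 J.
Photons incident: 418.7 / 4.366e-19 = 9.590e20, i.e. 9.590e20/6.022e23 = 0.001592 mol.
Photons absorbed: 0.844 × 0.001592 = 0.001344 mol.
Φ = 1.910e-5 mol / 0.001344 mol photons = 0.014.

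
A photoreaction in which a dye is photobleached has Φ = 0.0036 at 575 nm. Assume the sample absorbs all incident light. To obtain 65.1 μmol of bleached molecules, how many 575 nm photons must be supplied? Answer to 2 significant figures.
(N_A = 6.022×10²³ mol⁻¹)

Product: 65.1 μmol = 6.51×10⁻⁵ mol.
Photons that must be absorbed: 6.51×10⁻⁵ / 0.0036 = 0.01808 mol.
Photon count: 0.01808 × 6.022×10²³ = 1.1×10²².

1.1×10²² photons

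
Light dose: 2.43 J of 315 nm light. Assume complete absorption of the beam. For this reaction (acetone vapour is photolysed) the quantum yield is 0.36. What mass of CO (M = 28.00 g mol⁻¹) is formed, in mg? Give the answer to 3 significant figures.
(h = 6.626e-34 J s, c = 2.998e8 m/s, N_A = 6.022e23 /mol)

0.0645 mg

Photon energy at 315 nm: hc/λ = (6.626e-34)(2.998e8)/(315e-9) = 6.306e-19 J.
Photons incident: 2.43 / 6.306e-19 = 3.853e18, i.e. 3.853e18/6.022e23 = 6.398e-6 mol.
Product: Φ × n_abs = 0.36 × 6.398e-6 = 2.303e-6 mol.
Mass: 2.303e-6 × 28.00 = 6.448e-5 g = 0.0645 mg.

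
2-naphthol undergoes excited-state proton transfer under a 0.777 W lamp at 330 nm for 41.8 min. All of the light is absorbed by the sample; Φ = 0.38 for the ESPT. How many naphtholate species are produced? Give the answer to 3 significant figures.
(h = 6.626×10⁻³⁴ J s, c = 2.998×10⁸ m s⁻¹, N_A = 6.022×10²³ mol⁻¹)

Photon energy at 330 nm: hc/λ = (6.626×10⁻³⁴)(2.998×10⁸)/(330×10⁻⁹) = 6.020×10⁻¹⁹ J.
Energy delivered: (0.777 W)(2508 s) = 1949 J.
Photons incident: 1949 / 6.020×10⁻¹⁹ = 3.238×10²¹, i.e. 3.238×10²¹/6.022×10²³ = 0.005377 mol.
Product: Φ × n_abs = 0.38 × 0.005377 = 0.002043 mol.
As a count: 0.002043 × 6.022×10²³ = 1.23×10²¹.

1.23×10²¹ species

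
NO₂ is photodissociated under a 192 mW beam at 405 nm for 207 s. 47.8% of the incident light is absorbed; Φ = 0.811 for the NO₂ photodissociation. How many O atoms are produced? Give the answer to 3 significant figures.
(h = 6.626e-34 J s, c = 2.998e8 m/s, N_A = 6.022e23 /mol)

Photon energy at 405 nm: hc/λ = (6.626e-34)(2.998e8)/(405e-9) = 4.905e-19 J.
Energy delivered: (192 mW)(207 s) = 39.74 J.
Photons incident: 39.74 / 4.905e-19 = 8.102e19, i.e. 8.102e19/6.022e23 = 1.345e-4 mol.
Photons absorbed: 0.478 × 1.345e-4 = 6.429e-5 mol.
Product: Φ × n_abs = 0.811 × 6.429e-5 = 5.214e-5 mol.
As a count: 5.214e-5 × 6.022e23 = 3.14e19.

3.14e19 atoms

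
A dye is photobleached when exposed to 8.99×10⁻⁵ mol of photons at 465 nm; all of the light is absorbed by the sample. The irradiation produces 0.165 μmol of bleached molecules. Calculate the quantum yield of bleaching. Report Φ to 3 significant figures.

Product: 0.165 μmol = 1.65×10⁻⁷ mol.
Φ = 1.65×10⁻⁷ mol / 8.99×10⁻⁵ mol photons = 0.00184.

Φ = 0.00184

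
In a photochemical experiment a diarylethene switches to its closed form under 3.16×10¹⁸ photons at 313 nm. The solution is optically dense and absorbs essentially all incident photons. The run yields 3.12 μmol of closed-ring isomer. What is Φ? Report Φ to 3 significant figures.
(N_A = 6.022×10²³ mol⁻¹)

Φ = 0.595

Product: 3.12 μmol = 3.12×10⁻⁶ mol.
Moles of photons: 3.16×10¹⁸ / 6.022×10²³ = 5.247×10⁻⁶ mol.
Φ = 3.12×10⁻⁶ mol / 5.247×10⁻⁶ mol photons = 0.595.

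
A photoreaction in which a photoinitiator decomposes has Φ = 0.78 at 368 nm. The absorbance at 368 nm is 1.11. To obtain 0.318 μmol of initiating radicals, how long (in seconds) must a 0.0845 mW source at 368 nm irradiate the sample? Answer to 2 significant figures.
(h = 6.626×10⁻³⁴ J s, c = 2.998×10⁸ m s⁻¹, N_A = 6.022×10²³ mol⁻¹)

Product: 0.318 μmol = 3.18×10⁻⁷ mol.
Photons that must be absorbed: 3.18×10⁻⁷ / 0.78 = 4.077×10⁻⁷ mol.
Fraction absorbed: 1 − 10^(−1.11) = 0.9224.
Incident photons needed: 4.077×10⁻⁷ / 0.9224 = 4.420×10⁻⁷ mol.
Photon energy: hc/λ = 5.398×10⁻¹⁹ J; per mole, 3.251×10⁵ J mol⁻¹.
Energy required: 4.420×10⁻⁷ × 3.251×10⁵ = 0.1437 J.
Time: 0.1437 J / 8.45e-05 W = 1700 s.

t ≈ 1700 s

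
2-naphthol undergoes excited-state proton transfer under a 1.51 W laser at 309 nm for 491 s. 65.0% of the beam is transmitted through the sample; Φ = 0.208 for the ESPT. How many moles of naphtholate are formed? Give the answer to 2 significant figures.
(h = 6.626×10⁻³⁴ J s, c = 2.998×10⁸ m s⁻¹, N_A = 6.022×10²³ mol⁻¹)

Photon energy at 309 nm: hc/λ = (6.626×10⁻³⁴)(2.998×10⁸)/(309×10⁻⁹) = 6.429×10⁻¹⁹ J.
Energy delivered: (1.51 W)(491 s) = 741.4 J.
Photons incident: 741.4 / 6.429×10⁻¹⁹ = 1.153×10²¹, i.e. 1.153×10²¹/6.022×10²³ = 0.001915 mol.
Fraction absorbed: 1 − 65.0/100 = 0.3500.
Photons absorbed: 0.3500 × 0.001915 = 6.703×10⁻⁴ mol.
Product: Φ × n_abs = 0.208 × 6.703×10⁻⁴ = 1.394×10⁻⁴ mol.

1.4×10⁻⁴ mol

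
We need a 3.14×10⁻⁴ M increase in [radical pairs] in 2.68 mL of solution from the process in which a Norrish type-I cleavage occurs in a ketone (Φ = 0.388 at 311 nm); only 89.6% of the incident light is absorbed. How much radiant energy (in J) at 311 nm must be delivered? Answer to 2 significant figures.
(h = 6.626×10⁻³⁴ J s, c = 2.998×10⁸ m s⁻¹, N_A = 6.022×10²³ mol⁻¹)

Product: (3.14×10⁻⁴ M)(0.00268 L) = 8.415×10⁻⁷ mol.
Photons that must be absorbed: 8.415×10⁻⁷ / 0.388 = 2.169×10⁻⁶ mol.
Incident photons needed: 2.169×10⁻⁶ / 0.896 = 2.421×10⁻⁶ mol.
Photon energy: hc/λ = 6.387×10⁻¹⁹ J; per mole, 3.846×10⁵ J mol⁻¹.
Energy required: 2.421×10⁻⁶ × 3.846×10⁵ = 0.93 J.

0.93 J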